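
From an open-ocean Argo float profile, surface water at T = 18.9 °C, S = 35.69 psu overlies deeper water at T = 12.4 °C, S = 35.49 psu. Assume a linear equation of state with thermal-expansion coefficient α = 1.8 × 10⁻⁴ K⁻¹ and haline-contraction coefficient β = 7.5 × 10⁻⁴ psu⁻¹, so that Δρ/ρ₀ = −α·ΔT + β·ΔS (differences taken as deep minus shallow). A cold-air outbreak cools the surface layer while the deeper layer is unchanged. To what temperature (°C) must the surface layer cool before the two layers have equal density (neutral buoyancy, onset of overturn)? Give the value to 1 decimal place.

13.2 °C

Neutral buoyancy requires Δρ = 0, i.e. −α(T_deep − T_surf′) + β(S_deep − S_surf) = 0.
T_surf′ = T_deep − (β/α)·ΔS = 12.4 − (7.5 × 10⁻⁴/1.8 × 10⁻⁴)·(-0.20) = 13.233 °C.
Cooling required: 18.9 − (13.233) = 5.667 °C.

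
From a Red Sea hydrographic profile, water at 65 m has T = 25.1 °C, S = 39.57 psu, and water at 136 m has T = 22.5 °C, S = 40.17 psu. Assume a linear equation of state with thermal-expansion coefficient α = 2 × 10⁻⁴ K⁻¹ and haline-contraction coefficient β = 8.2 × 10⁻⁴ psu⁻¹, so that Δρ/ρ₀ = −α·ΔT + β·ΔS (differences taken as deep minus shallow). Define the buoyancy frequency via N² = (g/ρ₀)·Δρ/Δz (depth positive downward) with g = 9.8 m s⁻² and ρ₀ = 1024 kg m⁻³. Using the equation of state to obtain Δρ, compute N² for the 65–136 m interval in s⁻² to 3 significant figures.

ΔT = -2.6 K, ΔS = +0.60 psu (deep − shallow).
Δρ/ρ₀ = −αΔT + βΔS = 5.20 × 10⁻⁴ + 4.92 × 10⁻⁴ = 1.012 × 10⁻³, so Δρ ≈ 1.036 kg m⁻³.
N² = (g/ρ₀)·Δρ/Δz = g·(Δρ/ρ₀)/Δz = 9.8 × 1.012 × 10⁻³ / 71 = 1.3968 × 10⁻⁴ s⁻² ≈ 1.40 × 10⁻⁴ s⁻².

1.40 × 10⁻⁴ s⁻²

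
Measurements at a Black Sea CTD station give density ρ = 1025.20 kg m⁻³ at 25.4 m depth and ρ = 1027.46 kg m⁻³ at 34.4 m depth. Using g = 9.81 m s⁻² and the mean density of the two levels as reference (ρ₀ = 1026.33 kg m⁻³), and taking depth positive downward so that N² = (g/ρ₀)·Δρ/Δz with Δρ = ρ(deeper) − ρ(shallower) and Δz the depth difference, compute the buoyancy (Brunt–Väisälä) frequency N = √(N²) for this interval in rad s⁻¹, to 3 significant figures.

0.0490 rad s⁻¹

Δρ = 1027.46 − 1025.20 = 2.26 kg m⁻³ over Δz = 34.4 − 25.4 = 9 m.
N² = (9.81/1026.33) × (2.26/9) = 2.4002 × 10⁻³ s⁻².
N = √(2.4002 × 10⁻³) = 0.048992 rad s⁻¹ ≈ 0.0490 rad s⁻¹.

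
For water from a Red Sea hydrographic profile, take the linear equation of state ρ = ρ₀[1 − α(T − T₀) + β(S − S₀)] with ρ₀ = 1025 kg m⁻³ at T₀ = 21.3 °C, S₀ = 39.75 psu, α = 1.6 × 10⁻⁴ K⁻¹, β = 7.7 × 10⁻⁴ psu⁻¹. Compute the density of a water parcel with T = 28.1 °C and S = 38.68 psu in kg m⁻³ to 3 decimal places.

1023.040 kg m⁻³

T − T₀ = +6.8 K, S − S₀ = -1.07 psu.
Bracket = 1 − α·(+6.8) + β·(-1.07) = 1 + (-1.9119 × 10⁻³) = 0.9980881.
ρ = 1025 × 0.9980881 = 1023.040 kg m⁻³.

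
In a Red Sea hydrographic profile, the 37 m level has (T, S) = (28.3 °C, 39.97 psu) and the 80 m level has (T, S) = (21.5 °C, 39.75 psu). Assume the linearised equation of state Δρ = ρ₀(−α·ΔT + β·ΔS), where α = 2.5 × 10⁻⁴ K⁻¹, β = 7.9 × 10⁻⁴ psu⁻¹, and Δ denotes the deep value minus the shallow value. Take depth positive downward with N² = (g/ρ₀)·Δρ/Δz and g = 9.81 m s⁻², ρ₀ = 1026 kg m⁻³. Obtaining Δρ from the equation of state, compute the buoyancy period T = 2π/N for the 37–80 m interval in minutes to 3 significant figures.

ΔT = -6.8 K, ΔS = -0.22 psu (deep − shallow).
Δρ/ρ₀ = −αΔT + βΔS = 1.70 × 10⁻³ − 1.738 × 10⁻⁴ = 1.5262 × 10⁻³, so Δρ ≈ 1.566 kg m⁻³.
N² = (g/ρ₀)·Δρ/Δz = g·(Δρ/ρ₀)/Δz = 9.81 × 1.5262 × 10⁻³ / 43 = 3.4819 × 10⁻⁴ s⁻².
N = √(3.4819 × 10⁻⁴) = 0.018660 rad s⁻¹ → T = 2π/N = 336.72 s = 5.6120 min ≈ 5.61 min.

5.61 min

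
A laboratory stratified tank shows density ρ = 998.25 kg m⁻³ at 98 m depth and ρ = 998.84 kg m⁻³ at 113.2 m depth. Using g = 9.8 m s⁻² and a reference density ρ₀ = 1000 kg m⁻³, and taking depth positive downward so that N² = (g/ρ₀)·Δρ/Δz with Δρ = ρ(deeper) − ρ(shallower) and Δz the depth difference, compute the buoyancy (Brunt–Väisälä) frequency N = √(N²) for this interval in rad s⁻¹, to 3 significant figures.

0.0195 rad s⁻¹

Δρ = 998.84 − 998.25 = 0.59 kg m⁻³ over Δz = 113.2 − 98 = 15.2 m.
N² = (9.8/1000) × (0.59/15.2) = 3.8039 × 10⁻⁴ s⁻².
N = √(3.8039 × 10⁻⁴) = 0.019504 rad s⁻¹ ≈ 0.0195 rad s⁻¹.
N² > 0, so the interval is statically stable.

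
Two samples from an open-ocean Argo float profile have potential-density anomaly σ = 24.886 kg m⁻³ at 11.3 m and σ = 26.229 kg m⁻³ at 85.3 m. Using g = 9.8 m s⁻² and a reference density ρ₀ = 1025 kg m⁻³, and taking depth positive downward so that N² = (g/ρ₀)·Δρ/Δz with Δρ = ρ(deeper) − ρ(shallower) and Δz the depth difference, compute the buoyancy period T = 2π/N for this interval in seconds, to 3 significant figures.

477 s

Δρ = 1026.229 − 1024.886 = 1.343 kg m⁻³ over Δz = 85.3 − 11.3 = 74 m.
N² = (9.8/1025) × (1.343/74) = 1.7352 × 10⁻⁴ s⁻².
N = √(1.7352 × 10⁻⁴) = 0.013173 rad s⁻¹, so T = 2π/N = 476.97 s ≈ 477 s.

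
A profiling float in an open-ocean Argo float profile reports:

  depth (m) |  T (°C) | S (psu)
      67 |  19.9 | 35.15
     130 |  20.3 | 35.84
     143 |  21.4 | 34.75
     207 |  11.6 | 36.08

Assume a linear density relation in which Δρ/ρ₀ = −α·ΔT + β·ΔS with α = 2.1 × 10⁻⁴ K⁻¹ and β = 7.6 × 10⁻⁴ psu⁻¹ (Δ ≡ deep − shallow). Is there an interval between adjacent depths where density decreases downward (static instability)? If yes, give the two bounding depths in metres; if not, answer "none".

130–143 m

Evaluate Δρ/ρ₀ = −αΔT + βΔS across each adjacent pair:
  67–130 m: −αΔT+βΔS = −(2.1 × 10⁻⁴)(+0.4)+(7.6 × 10⁻⁴)(+0.69) = 4.4 × 10⁻⁴ → stable
  130–143 m: −αΔT+βΔS = −(2.1 × 10⁻⁴)(+1.1)+(7.6 × 10⁻⁴)(-1.09) = -1.1 × 10⁻³ → UNSTABLE
  143–207 m: −αΔT+βΔS = −(2.1 × 10⁻⁴)(-9.8)+(7.6 × 10⁻⁴)(+1.33) = 3.1 × 10⁻³ → stable
The 130–143 m interval has Δρ < 0: lighter water underlies denser water.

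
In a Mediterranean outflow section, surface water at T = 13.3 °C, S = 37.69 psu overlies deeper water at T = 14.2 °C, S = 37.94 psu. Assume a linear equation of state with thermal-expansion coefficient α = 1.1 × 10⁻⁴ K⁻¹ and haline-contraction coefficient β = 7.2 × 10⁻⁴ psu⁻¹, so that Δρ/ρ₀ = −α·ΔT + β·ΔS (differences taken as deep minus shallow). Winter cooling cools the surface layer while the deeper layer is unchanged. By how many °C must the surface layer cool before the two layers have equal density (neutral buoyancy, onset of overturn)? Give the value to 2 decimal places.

Neutral buoyancy requires Δρ = 0, i.e. −α(T_deep − T_surf′) + β(S_deep − S_surf) = 0.
T_surf′ = T_deep − (β/α)·ΔS = 14.2 − (7.2 × 10⁻⁴/1.1 × 10⁻⁴)·(+0.25) = 12.5636 °C.
Cooling required: 13.3 − (12.5636) = 0.7364 °C.

0.74 °C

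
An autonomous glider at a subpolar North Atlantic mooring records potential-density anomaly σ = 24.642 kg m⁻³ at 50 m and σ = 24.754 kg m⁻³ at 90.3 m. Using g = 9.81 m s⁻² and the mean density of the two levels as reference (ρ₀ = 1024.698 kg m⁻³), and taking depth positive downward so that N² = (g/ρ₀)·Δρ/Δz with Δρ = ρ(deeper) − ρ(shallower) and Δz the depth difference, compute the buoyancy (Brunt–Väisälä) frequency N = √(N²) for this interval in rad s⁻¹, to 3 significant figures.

Δρ = 1024.754 − 1024.642 = 0.112 kg m⁻³ over Δz = 90.3 − 50 = 40.3 m.
N² = (9.81/1024.698) × (0.112/40.3) = 2.6606 × 10⁻⁵ s⁻².
N = √(2.6606 × 10⁻⁵) = 5.1581 × 10⁻³ rad s⁻¹ ≈ 5.16 × 10⁻³ rad s⁻¹.

5.16 × 10⁻³ rad s⁻¹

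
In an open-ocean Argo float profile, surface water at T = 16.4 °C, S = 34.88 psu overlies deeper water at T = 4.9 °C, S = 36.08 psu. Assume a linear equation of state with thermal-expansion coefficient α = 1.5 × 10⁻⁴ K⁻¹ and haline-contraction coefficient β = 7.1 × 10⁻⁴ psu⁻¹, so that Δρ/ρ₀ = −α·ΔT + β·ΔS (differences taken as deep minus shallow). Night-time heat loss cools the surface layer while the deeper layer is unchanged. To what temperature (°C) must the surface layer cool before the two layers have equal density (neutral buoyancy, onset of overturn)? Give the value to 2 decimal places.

Neutral buoyancy requires Δρ = 0, i.e. −α(T_deep − T_surf′) + β(S_deep − S_surf) = 0.
T_surf′ = T_deep − (β/α)·ΔS = 4.9 − (7.1 × 10⁻⁴/1.5 × 10⁻⁴)·(+1.20) = -0.7800 °C.
Cooling required: 16.4 − (-0.7800) = 17.1800 °C.

-0.78 °C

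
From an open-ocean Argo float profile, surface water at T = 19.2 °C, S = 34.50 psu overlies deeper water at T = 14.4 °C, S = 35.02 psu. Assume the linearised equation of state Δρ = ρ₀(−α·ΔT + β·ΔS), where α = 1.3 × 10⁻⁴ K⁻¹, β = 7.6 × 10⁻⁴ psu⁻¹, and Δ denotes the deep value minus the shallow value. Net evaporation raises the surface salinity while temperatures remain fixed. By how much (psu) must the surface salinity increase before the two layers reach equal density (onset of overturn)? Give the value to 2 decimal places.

Neutral buoyancy requires −α(T_deep − T_surf) + β(S_deep − S_surf′) = 0.
S_surf′ = S_deep − (α/β)·ΔT = 35.02 − (1.3 × 10⁻⁴/7.6 × 10⁻⁴)·(-4.8) = 35.8411 psu.
Increase required: 35.8411 − 34.50 = 1.3411 psu.

1.34 psu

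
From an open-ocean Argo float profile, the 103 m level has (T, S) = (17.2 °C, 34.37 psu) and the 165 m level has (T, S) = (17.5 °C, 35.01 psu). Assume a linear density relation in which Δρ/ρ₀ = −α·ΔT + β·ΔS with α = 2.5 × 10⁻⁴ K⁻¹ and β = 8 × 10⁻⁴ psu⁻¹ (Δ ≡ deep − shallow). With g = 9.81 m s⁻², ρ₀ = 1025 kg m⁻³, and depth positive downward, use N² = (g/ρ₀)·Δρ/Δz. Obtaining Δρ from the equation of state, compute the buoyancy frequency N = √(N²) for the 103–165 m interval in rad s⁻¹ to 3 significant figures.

8.32 × 10⁻³ rad s⁻¹

ΔT = +0.3 K, ΔS = +0.64 psu (deep − shallow).
Δρ/ρ₀ = −αΔT + βΔS = -7.50 × 10⁻⁵ + 5.12 × 10⁻⁴ = 4.37 × 10⁻⁴, so Δρ ≈ 0.4479 kg m⁻³.
N² = (g/ρ₀)·Δρ/Δz = g·(Δρ/ρ₀)/Δz = 9.81 × 4.37 × 10⁻⁴ / 62 = 6.9145 × 10⁻⁵ s⁻².
N = √(6.9145 × 10⁻⁵) = 8.3153 × 10⁻³ rad s⁻¹ ≈ 8.32 × 10⁻³ rad s⁻¹.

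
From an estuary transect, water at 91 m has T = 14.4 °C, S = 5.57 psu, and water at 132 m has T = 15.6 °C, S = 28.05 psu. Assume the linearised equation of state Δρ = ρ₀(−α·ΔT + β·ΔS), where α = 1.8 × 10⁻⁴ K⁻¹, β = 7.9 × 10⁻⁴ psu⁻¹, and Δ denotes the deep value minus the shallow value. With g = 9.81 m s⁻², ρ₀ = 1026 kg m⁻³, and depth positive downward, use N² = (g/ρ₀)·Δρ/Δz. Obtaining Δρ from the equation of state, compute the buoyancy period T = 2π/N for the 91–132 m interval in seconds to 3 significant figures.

ΔT = +1.2 K, ΔS = +22.48 psu (deep − shallow).
Δρ/ρ₀ = −αΔT + βΔS = -2.16 × 10⁻⁴ + 0.0177592 = 0.0175432, so Δρ ≈ 18.00 kg m⁻³.
N² = (g/ρ₀)·Δρ/Δz = g·(Δρ/ρ₀)/Δz = 9.81 × 0.0175432 / 41 = 4.1975 × 10⁻³ s⁻².
N = √(4.1975 × 10⁻³) = 0.064788 rad s⁻¹ → T = 2π/N = 96.981 s ≈ 97.0 s.

97.0 s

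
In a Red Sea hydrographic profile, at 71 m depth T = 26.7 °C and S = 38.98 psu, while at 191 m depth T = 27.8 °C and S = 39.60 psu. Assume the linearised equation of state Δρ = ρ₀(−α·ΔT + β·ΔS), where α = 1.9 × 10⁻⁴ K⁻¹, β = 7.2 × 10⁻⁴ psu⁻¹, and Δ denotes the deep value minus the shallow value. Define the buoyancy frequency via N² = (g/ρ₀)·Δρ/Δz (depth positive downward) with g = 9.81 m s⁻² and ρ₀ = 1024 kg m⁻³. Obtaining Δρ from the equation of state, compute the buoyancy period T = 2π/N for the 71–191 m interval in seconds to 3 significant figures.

ΔT = +1.1 K, ΔS = +0.62 psu (deep − shallow).
Δρ/ρ₀ = −αΔT + βΔS = -2.09 × 10⁻⁴ + 4.464 × 10⁻⁴ = 2.374 × 10⁻⁴, so Δρ ≈ 0.2431 kg m⁻³.
N² = (g/ρ₀)·Δρ/Δz = g·(Δρ/ρ₀)/Δz = 9.81 × 2.374 × 10⁻⁴ / 120 = 1.9407 × 10⁻⁵ s⁻².
N = √(1.9407 × 10⁻⁵) = 4.4053 × 10⁻³ rad s⁻¹ → T = 2π/N = 1.4263 × 10³ s ≈ 1.43 × 10³ s.

1.43 × 10³ s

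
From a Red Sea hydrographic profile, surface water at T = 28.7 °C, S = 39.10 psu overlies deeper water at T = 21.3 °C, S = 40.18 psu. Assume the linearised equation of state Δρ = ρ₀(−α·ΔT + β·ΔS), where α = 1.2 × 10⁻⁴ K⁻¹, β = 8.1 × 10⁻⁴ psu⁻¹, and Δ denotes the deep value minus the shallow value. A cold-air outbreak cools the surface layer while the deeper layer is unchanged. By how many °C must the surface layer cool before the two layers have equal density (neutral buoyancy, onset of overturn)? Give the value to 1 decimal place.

Neutral buoyancy requires Δρ = 0, i.e. −α(T_deep − T_surf′) + β(S_deep − S_surf) = 0.
T_surf′ = T_deep − (β/α)·ΔS = 21.3 − (8.1 × 10⁻⁴/1.2 × 10⁻⁴)·(+1.08) = 14.010 °C.
Cooling required: 28.7 − (14.010) = 14.690 °C.

14.7 °C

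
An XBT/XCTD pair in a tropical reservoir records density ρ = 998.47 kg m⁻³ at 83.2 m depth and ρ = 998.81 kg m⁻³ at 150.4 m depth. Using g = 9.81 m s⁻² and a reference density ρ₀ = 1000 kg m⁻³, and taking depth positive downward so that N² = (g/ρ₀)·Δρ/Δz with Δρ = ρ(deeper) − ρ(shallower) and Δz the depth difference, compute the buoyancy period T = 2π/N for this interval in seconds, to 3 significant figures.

892 s

Δρ = 998.81 − 998.47 = 0.34 kg m⁻³ over Δz = 150.4 − 83.2 = 67.2 m.
N² = (9.81/1000) × (0.34/67.2) = 4.9634 × 10⁻⁵ s⁻².
N = √(4.9634 × 10⁻⁵) = 7.0451 × 10⁻³ rad s⁻¹, so T = 2π/N = 891.85 s ≈ 892 s.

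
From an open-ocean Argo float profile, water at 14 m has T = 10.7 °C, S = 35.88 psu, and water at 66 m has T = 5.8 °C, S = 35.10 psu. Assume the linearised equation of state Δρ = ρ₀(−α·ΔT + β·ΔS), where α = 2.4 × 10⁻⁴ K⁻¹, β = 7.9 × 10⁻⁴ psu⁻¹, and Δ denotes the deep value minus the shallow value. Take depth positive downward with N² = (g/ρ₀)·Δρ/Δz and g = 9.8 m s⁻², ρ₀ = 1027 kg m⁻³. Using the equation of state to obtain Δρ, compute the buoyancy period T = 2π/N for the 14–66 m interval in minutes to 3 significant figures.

10.2 min

ΔT = -4.9 K, ΔS = -0.78 psu (deep − shallow).
Δρ/ρ₀ = −αΔT + βΔS = 1.176 × 10⁻³ − 6.162 × 10⁻⁴ = 5.598 × 10⁻⁴, so Δρ ≈ 0.5749 kg m⁻³.
N² = (g/ρ₀)·Δρ/Δz = g·(Δρ/ρ₀)/Δz = 9.8 × 5.598 × 10⁻⁴ / 52 = 1.0550 × 10⁻⁴ s⁻².
N = √(1.0550 × 10⁻⁴) = 0.010271 rad s⁻¹ → T = 2π/N = 611.74 s = 10.196 min ≈ 10.2 min.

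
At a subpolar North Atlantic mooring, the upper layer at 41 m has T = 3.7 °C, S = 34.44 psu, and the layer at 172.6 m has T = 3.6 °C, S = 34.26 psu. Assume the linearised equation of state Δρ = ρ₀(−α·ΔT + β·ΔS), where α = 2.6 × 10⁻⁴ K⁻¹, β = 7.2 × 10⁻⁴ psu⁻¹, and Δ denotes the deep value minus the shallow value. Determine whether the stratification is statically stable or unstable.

ΔT = 3.6 − 3.7 = -0.1 K and ΔS = 34.26 − 34.44 = -0.18 psu (deep − shallow).
−αΔT = 2.60 × 10⁻⁵; βΔS = -1.296 × 10⁻⁴; sum Δρ/ρ₀ = -1.036 × 10⁻⁴.
Δρ/ρ₀ < 0, so Δρ < 0: deeper water is lighter → statically unstable; the column would overturn.

unstable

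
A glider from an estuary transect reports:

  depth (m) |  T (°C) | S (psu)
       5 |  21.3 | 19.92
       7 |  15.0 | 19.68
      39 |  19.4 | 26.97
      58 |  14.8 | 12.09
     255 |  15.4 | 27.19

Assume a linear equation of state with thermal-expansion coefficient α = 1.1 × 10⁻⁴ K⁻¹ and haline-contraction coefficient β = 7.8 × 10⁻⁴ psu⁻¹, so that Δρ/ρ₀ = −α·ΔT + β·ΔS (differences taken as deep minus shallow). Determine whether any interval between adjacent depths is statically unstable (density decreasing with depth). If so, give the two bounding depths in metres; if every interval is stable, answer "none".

Evaluate Δρ/ρ₀ = −αΔT + βΔS across each adjacent pair:
  5–7 m: −αΔT+βΔS = −(1.1 × 10⁻⁴)(-6.3)+(7.8 × 10⁻⁴)(-0.24) = 5.1 × 10⁻⁴ → stable
  7–39 m: −αΔT+βΔS = −(1.1 × 10⁻⁴)(+4.4)+(7.8 × 10⁻⁴)(+7.29) = 5.2 × 10⁻³ → stable
  39–58 m: −αΔT+βΔS = −(1.1 × 10⁻⁴)(-4.6)+(7.8 × 10⁻⁴)(-14.88) = -0.011 → UNSTABLE
  58–255 m: −αΔT+βΔS = −(1.1 × 10⁻⁴)(+0.6)+(7.8 × 10⁻⁴)(+15.10) = 0.012 → stable
The 39–58 m interval has Δρ < 0: lighter water underlies denser water.

39–58 m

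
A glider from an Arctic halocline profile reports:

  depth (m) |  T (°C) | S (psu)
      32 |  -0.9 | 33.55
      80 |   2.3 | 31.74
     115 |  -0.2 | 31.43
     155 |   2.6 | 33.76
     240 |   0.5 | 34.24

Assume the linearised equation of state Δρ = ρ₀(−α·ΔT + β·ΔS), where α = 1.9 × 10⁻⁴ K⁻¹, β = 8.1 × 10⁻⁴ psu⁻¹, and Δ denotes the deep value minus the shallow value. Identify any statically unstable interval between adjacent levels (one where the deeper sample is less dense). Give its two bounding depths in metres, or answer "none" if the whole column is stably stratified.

Evaluate Δρ/ρ₀ = −αΔT + βΔS across each adjacent pair:
  32–80 m: −αΔT+βΔS = −(1.9 × 10⁻⁴)(+3.2)+(8.1 × 10⁻⁴)(-1.81) = -2.1 × 10⁻³ → UNSTABLE
  80–115 m: −αΔT+βΔS = −(1.9 × 10⁻⁴)(-2.5)+(8.1 × 10⁻⁴)(-0.31) = 2.2 × 10⁻⁴ → stable
  115–155 m: −αΔT+βΔS = −(1.9 × 10⁻⁴)(+2.8)+(8.1 × 10⁻⁴)(+2.33) = 1.4 × 10⁻³ → stable
  155–240 m: −αΔT+βΔS = −(1.9 × 10⁻⁴)(-2.1)+(8.1 × 10⁻⁴)(+0.48) = 7.9 × 10⁻⁴ → stable
The 32–80 m interval has Δρ < 0: lighter water underlies denser water.

32–80 m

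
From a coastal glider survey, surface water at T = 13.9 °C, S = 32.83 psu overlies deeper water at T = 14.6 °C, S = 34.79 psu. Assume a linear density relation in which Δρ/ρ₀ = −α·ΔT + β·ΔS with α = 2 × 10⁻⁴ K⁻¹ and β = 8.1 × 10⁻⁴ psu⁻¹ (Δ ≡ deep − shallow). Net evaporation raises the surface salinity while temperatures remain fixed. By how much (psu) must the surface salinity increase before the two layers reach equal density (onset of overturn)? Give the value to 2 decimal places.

1.79 psu

Neutral buoyancy requires −α(T_deep − T_surf) + β(S_deep − S_surf′) = 0.
S_surf′ = S_deep − (α/β)·ΔT = 34.79 − (2 × 10⁻⁴/8.1 × 10⁻⁴)·(+0.7) = 34.6172 psu.
Increase required: 34.6172 − 32.83 = 1.7872 psu.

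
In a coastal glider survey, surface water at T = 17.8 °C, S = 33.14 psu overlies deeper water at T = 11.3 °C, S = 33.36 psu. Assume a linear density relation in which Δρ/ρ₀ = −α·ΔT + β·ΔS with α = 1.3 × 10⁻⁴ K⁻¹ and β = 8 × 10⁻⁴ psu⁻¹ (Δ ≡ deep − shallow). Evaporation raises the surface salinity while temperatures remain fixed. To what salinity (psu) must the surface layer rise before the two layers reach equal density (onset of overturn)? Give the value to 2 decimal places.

Neutral buoyancy requires −α(T_deep − T_surf) + β(S_deep − S_surf′) = 0.
S_surf′ = S_deep − (α/β)·ΔT = 33.36 − (1.3 × 10⁻⁴/8 × 10⁻⁴)·(-6.5) = 34.4162 psu.
Increase required: 34.4162 − 33.14 = 1.2762 psu.

34.42 psu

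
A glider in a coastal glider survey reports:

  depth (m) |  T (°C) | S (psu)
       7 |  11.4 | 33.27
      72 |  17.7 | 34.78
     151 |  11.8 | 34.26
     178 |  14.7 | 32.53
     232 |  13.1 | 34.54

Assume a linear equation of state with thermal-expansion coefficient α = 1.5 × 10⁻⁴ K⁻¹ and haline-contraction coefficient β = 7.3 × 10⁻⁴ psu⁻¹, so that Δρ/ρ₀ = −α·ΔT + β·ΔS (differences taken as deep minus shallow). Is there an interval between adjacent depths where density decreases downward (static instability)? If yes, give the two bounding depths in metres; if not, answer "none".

Evaluate Δρ/ρ₀ = −αΔT + βΔS across each adjacent pair:
  7–72 m: −αΔT+βΔS = −(1.5 × 10⁻⁴)(+6.3)+(7.3 × 10⁻⁴)(+1.51) = 1.6 × 10⁻⁴ → stable
  72–151 m: −αΔT+βΔS = −(1.5 × 10⁻⁴)(-5.9)+(7.3 × 10⁻⁴)(-0.52) = 5.1 × 10⁻⁴ → stable
  151–178 m: −αΔT+βΔS = −(1.5 × 10⁻⁴)(+2.9)+(7.3 × 10⁻⁴)(-1.73) = -1.7 × 10⁻³ → UNSTABLE
  178–232 m: −αΔT+βΔS = −(1.5 × 10⁻⁴)(-1.6)+(7.3 × 10⁻⁴)(+2.01) = 1.7 × 10⁻³ → stable
The 151–178 m interval has Δρ < 0: lighter water underlies denser water.

151–178 m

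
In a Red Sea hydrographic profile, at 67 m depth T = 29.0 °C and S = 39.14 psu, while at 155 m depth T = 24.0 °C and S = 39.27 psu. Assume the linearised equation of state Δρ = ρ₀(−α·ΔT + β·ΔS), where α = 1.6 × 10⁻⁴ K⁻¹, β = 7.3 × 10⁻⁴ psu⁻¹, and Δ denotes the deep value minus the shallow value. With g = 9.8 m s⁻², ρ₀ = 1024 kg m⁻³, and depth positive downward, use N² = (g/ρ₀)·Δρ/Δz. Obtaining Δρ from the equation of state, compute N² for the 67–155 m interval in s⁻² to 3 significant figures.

ΔT = -5.0 K, ΔS = +0.13 psu (deep − shallow).
Δρ/ρ₀ = −αΔT + βΔS = 8.00 × 10⁻⁴ + 9.49 × 10⁻⁵ = 8.949 × 10⁻⁴, so Δρ ≈ 0.9164 kg m⁻³.
N² = (g/ρ₀)·Δρ/Δz = g·(Δρ/ρ₀)/Δz = 9.8 × 8.949 × 10⁻⁴ / 88 = 9.9659 × 10⁻⁵ s⁻² ≈ 9.97 × 10⁻⁵ s⁻².

9.97 × 10⁻⁵ s⁻²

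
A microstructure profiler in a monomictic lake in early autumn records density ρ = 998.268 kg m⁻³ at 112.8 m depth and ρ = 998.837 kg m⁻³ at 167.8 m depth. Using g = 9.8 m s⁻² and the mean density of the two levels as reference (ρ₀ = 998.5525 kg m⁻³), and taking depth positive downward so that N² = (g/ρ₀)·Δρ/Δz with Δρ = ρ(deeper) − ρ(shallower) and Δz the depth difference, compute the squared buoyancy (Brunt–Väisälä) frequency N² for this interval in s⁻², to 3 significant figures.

1.02 × 10⁻⁴ s⁻²

Δρ = 998.837 − 998.268 = 0.569 kg m⁻³ over Δz = 167.8 − 112.8 = 55 m.
N² = (9.8/998.5525) × (0.569/55) = 1.0153 × 10⁻⁴ s⁻² ≈ 1.02 × 10⁻⁴ s⁻².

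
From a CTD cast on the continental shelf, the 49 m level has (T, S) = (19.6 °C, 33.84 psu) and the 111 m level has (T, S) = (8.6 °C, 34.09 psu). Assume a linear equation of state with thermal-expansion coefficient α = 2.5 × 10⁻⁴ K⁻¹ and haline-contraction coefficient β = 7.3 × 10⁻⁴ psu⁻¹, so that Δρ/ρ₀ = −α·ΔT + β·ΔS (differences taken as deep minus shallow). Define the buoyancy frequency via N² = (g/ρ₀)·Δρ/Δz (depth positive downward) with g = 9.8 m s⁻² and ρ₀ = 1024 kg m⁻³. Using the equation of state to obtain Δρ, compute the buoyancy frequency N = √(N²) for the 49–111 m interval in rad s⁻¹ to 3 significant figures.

0.0215 rad s⁻¹

ΔT = -11.0 K, ΔS = +0.25 psu (deep − shallow).
Δρ/ρ₀ = −αΔT + βΔS = 2.75 × 10⁻³ + 1.825 × 10⁻⁴ = 2.9325 × 10⁻³, so Δρ ≈ 3.003 kg m⁻³.
N² = (g/ρ₀)·Δρ/Δz = g·(Δρ/ρ₀)/Δz = 9.8 × 2.9325 × 10⁻³ / 62 = 4.6352 × 10⁻⁴ s⁻².
N = √(4.6352 × 10⁻⁴) = 0.021530 rad s⁻¹ ≈ 0.0215 rad s⁻¹.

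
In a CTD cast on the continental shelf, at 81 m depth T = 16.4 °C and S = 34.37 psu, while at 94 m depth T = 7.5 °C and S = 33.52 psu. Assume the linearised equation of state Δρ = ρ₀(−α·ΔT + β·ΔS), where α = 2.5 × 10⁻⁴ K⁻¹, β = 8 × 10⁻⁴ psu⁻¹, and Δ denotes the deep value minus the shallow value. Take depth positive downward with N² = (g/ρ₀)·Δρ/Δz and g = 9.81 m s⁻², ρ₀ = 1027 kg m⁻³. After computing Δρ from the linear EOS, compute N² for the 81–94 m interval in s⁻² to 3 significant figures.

1.17 × 10⁻³ s⁻²

ΔT = -8.9 K, ΔS = -0.85 psu (deep − shallow).
Δρ/ρ₀ = −αΔT + βΔS = 2.225 × 10⁻³ − 6.80 × 10⁻⁴ = 1.545 × 10⁻³, so Δρ ≈ 1.587 kg m⁻³.
N² = (g/ρ₀)·Δρ/Δz = g·(Δρ/ρ₀)/Δz = 9.81 × 1.545 × 10⁻³ / 13 = 1.1659 × 10⁻³ s⁻² ≈ 1.17 × 10⁻³ s⁻².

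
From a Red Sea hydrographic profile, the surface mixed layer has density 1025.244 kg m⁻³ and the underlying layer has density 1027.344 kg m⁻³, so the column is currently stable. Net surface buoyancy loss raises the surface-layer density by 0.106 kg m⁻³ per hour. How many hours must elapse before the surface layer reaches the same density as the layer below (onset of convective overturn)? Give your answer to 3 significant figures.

19.8 hours

Density deficit of the surface layer: 1027.344 − 1025.244 = 2.1 kg m⁻³.
Required change = 2.1 / 0.106 = 19.8 hours.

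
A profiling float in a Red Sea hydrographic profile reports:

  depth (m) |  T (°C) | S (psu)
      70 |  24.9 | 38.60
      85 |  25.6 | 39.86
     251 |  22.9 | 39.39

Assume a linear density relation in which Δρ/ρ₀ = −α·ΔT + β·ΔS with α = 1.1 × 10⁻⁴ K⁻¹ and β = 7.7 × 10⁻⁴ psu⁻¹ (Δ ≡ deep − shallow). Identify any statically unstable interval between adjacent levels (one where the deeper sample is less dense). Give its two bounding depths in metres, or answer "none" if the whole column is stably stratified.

85–251 m

Evaluate Δρ/ρ₀ = −αΔT + βΔS across each adjacent pair:
  70–85 m: −αΔT+βΔS = −(1.1 × 10⁻⁴)(+0.7)+(7.7 × 10⁻⁴)(+1.26) = 8.9 × 10⁻⁴ → stable
  85–251 m: −αΔT+βΔS = −(1.1 × 10⁻⁴)(-2.7)+(7.7 × 10⁻⁴)(-0.47) = -6.5 × 10⁻⁵ → UNSTABLE
The 85–251 m interval has Δρ < 0: lighter water underlies denser water.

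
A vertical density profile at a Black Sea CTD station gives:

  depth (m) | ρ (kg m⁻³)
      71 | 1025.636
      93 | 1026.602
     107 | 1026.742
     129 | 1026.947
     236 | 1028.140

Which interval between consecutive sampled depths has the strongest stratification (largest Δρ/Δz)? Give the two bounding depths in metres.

Compute the density gradient over each adjacent pair:
  71–93 m: Δρ/Δz = 0.966/22 = 0.044 kg m⁻⁴
  93–107 m: Δρ/Δz = 0.140/14 = 0.010 kg m⁻⁴
  107–129 m: Δρ/Δz = 0.205/22 = 9.3 × 10⁻³ kg m⁻⁴
  129–236 m: Δρ/Δz = 1.193/107 = 0.011 kg m⁻⁴
The largest gradient is in the 71–93 m interval — the pycnocline.

71–93 m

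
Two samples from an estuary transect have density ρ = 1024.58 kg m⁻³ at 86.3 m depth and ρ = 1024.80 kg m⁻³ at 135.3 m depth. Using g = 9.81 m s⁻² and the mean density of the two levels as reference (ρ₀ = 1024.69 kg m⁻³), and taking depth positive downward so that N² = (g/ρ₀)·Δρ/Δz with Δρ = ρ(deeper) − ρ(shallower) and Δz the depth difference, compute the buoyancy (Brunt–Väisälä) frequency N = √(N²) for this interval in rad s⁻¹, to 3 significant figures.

Δρ = 1024.80 − 1024.58 = 0.22 kg m⁻³ over Δz = 135.3 − 86.3 = 49 m.
N² = (9.81/1024.69) × (0.22/49) = 4.2984 × 10⁻⁵ s⁻².
N = √(4.2984 × 10⁻⁵) = 6.5562 × 10⁻³ rad s⁻¹ ≈ 6.56 × 10⁻³ rad s⁻¹.

6.56 × 10⁻³ rad s⁻¹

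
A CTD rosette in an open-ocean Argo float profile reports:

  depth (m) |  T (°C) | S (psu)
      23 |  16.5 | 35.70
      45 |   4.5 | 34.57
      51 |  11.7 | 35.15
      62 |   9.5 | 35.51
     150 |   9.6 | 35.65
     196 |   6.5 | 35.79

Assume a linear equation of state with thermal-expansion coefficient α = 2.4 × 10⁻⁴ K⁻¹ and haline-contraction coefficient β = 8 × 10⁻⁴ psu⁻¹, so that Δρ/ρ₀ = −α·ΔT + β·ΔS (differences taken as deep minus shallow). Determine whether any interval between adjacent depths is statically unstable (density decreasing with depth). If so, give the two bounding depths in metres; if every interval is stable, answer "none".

Evaluate Δρ/ρ₀ = −αΔT + βΔS across each adjacent pair:
  23–45 m: −αΔT+βΔS = −(2.4 × 10⁻⁴)(-12.0)+(8 × 10⁻⁴)(-1.13) = 2.0 × 10⁻³ → stable
  45–51 m: −αΔT+βΔS = −(2.4 × 10⁻⁴)(+7.2)+(8 × 10⁻⁴)(+0.58) = -1.3 × 10⁻³ → UNSTABLE
  51–62 m: −αΔT+βΔS = −(2.4 × 10⁻⁴)(-2.2)+(8 × 10⁻⁴)(+0.36) = 8.2 × 10⁻⁴ → stable
  62–150 m: −αΔT+βΔS = −(2.4 × 10⁻⁴)(+0.1)+(8 × 10⁻⁴)(+0.14) = 8.8 × 10⁻⁵ → stable
  150–196 m: −αΔT+βΔS = −(2.4 × 10⁻⁴)(-3.1)+(8 × 10⁻⁴)(+0.14) = 8.6 × 10⁻⁴ → stable
The 45–51 m interval has Δρ < 0: lighter water underlies denser water.

45–51 m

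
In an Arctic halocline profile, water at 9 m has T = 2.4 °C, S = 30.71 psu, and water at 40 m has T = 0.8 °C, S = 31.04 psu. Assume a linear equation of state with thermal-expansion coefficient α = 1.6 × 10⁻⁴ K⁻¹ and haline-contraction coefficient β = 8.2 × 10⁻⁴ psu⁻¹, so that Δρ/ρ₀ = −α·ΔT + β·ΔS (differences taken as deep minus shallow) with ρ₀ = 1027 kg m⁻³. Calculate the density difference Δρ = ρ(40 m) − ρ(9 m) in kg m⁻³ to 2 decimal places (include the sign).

+0.54 kg m⁻³

ΔT = -1.6 K, ΔS = +0.33 psu (deep − shallow).
Δρ/ρ₀ = −(1.6 × 10⁻⁴)(-1.6) + (8.2 × 10⁻⁴)(+0.33) = 5.266 × 10⁻⁴.
Δρ = 1027 × (5.266 × 10⁻⁴) = +0.54 kg m⁻³.
Positive Δρ: denser below, stable.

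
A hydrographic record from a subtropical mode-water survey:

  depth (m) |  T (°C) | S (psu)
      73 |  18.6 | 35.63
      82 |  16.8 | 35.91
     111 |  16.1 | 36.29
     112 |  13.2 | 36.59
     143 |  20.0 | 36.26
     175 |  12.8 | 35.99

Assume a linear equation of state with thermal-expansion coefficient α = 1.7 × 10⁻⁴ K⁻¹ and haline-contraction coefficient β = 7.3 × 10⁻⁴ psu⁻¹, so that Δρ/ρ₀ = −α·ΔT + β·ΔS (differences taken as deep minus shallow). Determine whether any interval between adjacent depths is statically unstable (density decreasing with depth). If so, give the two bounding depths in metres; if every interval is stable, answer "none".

Evaluate Δρ/ρ₀ = −αΔT + βΔS across each adjacent pair:
  73–82 m: −αΔT+βΔS = −(1.7 × 10⁻⁴)(-1.8)+(7.3 × 10⁻⁴)(+0.28) = 5.1 × 10⁻⁴ → stable
  82–111 m: −αΔT+βΔS = −(1.7 × 10⁻⁴)(-0.7)+(7.3 × 10⁻⁴)(+0.38) = 4.0 × 10⁻⁴ → stable
  111–112 m: −αΔT+βΔS = −(1.7 × 10⁻⁴)(-2.9)+(7.3 × 10⁻⁴)(+0.30) = 7.1 × 10⁻⁴ → stable
  112–143 m: −αΔT+βΔS = −(1.7 × 10⁻⁴)(+6.8)+(7.3 × 10⁻⁴)(-0.33) = -1.4 × 10⁻³ → UNSTABLE
  143–175 m: −αΔT+βΔS = −(1.7 × 10⁻⁴)(-7.2)+(7.3 × 10⁻⁴)(-0.27) = 1.0 × 10⁻³ → stable
The 112–143 m interval has Δρ < 0: lighter water underlies denser water.

112–143 m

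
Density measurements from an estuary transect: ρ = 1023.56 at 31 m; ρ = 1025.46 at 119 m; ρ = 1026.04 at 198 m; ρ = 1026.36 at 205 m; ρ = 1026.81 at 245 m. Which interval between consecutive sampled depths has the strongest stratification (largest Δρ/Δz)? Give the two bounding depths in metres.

198–205 m

Compute the density gradient over each adjacent pair:
  31–119 m: Δρ/Δz = 1.90/88 = 0.022 kg m⁻⁴
  119–198 m: Δρ/Δz = 0.58/79 = 7.3 × 10⁻³ kg m⁻⁴
  198–205 m: Δρ/Δz = 0.32/7 = 0.046 kg m⁻⁴
  205–245 m: Δρ/Δz = 0.45/40 = 0.011 kg m⁻⁴
The largest gradient is in the 198–205 m interval — the pycnocline.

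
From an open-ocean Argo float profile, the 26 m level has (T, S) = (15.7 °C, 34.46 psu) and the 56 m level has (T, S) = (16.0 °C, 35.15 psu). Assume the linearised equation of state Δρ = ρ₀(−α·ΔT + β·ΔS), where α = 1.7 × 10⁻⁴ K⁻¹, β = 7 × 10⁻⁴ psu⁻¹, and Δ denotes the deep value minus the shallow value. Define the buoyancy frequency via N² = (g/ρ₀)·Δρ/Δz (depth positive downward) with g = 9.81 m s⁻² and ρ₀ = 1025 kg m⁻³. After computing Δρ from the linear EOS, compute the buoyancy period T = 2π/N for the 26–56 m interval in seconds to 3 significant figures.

ΔT = +0.3 K, ΔS = +0.69 psu (deep − shallow).
Δρ/ρ₀ = −αΔT + βΔS = -5.10 × 10⁻⁵ + 4.83 × 10⁻⁴ = 4.32 × 10⁻⁴, so Δρ ≈ 0.4428 kg m⁻³.
N² = (g/ρ₀)·Δρ/Δz = g·(Δρ/ρ₀)/Δz = 9.81 × 4.32 × 10⁻⁴ / 30 = 1.4126 × 10⁻⁴ s⁻².
N = √(1.4126 × 10⁻⁴) = 0.011885 rad s⁻¹ → T = 2π/N = 528.67 s ≈ 529 s.

529 s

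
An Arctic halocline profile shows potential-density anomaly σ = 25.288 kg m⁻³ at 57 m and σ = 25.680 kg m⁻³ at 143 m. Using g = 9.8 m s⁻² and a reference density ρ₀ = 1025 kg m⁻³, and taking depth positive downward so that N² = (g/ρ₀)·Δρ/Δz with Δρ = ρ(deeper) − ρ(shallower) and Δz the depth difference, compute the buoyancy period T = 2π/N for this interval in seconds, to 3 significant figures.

Δρ = 1025.680 − 1025.288 = 0.392 kg m⁻³ over Δz = 143 − 57 = 86 m.
N² = (9.8/1025) × (0.392/86) = 4.3580 × 10⁻⁵ s⁻².
N = √(4.3580 × 10⁻⁵) = 6.6015 × 10⁻³ rad s⁻¹, so T = 2π/N = 951.78 s ≈ 952 s.

952 s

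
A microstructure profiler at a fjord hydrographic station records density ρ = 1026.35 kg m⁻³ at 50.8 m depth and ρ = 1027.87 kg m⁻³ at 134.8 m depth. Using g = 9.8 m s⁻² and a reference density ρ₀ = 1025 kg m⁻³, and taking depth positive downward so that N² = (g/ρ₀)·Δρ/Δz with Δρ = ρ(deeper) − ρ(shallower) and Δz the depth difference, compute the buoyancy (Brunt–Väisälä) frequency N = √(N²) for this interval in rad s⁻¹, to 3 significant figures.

0.0132 rad s⁻¹

Δρ = 1027.87 − 1026.35 = 1.52 kg m⁻³ over Δz = 134.8 − 50.8 = 84 m.
N² = (9.8/1025) × (1.52/84) = 1.7301 × 10⁻⁴ s⁻².
N = √(1.7301 × 10⁻⁴) = 0.013153 rad s⁻¹ ≈ 0.0132 rad s⁻¹.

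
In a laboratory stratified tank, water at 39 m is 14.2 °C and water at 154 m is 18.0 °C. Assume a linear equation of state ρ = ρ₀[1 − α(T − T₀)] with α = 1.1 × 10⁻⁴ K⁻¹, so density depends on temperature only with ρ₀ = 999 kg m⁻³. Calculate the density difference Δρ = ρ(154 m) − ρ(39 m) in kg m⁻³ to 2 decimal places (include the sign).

ΔT = +3.8 K, Δρ/ρ₀ = −αΔT = -4.18 × 10⁻⁴.
Δρ = 999 × (-4.18 × 10⁻⁴) = -0.42 kg m⁻³.
Negative Δρ: lighter below, statically unstable.

-0.42 kg m⁻³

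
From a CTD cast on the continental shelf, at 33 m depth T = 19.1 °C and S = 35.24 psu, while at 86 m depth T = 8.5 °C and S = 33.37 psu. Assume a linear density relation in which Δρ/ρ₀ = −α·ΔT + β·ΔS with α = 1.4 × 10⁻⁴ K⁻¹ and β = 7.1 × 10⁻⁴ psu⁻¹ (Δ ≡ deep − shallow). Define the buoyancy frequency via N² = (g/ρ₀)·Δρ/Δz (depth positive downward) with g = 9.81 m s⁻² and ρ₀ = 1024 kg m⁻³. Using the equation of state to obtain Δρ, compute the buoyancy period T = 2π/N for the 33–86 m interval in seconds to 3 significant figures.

1.17 × 10³ s

ΔT = -10.6 K, ΔS = -1.87 psu (deep − shallow).
Δρ/ρ₀ = −αΔT + βΔS = 1.484 × 10⁻³ − 1.3277 × 10⁻³ = 1.563 × 10⁻⁴, so Δρ ≈ 0.1601 kg m⁻³.
N² = (g/ρ₀)·Δρ/Δz = g·(Δρ/ρ₀)/Δz = 9.81 × 1.563 × 10⁻⁴ / 53 = 2.8930 × 10⁻⁵ s⁻².
N = √(2.8930 × 10⁻⁵) = 5.3787 × 10⁻³ rad s⁻¹ → T = 2π/N = 1.1682 × 10³ s ≈ 1.17 × 10³ s.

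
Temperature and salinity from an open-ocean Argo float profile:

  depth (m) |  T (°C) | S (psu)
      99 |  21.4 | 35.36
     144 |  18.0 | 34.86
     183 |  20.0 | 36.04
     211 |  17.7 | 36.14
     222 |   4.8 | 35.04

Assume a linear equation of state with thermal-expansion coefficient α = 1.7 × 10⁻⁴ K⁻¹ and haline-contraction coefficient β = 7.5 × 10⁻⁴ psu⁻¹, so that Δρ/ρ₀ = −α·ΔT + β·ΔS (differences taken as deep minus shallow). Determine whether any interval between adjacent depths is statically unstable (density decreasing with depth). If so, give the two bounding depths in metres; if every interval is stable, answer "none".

Evaluate Δρ/ρ₀ = −αΔT + βΔS across each adjacent pair:
  99–144 m: −αΔT+βΔS = −(1.7 × 10⁻⁴)(-3.4)+(7.5 × 10⁻⁴)(-0.50) = 2.0 × 10⁻⁴ → stable
  144–183 m: −αΔT+βΔS = −(1.7 × 10⁻⁴)(+2.0)+(7.5 × 10⁻⁴)(+1.18) = 5.4 × 10⁻⁴ → stable
  183–211 m: −αΔT+βΔS = −(1.7 × 10⁻⁴)(-2.3)+(7.5 × 10⁻⁴)(+0.10) = 4.7 × 10⁻⁴ → stable
  211–222 m: −αΔT+βΔS = −(1.7 × 10⁻⁴)(-12.9)+(7.5 × 10⁻⁴)(-1.10) = 1.4 × 10⁻³ → stable
Every interval has Δρ > 0: the column is stably stratified throughout.

none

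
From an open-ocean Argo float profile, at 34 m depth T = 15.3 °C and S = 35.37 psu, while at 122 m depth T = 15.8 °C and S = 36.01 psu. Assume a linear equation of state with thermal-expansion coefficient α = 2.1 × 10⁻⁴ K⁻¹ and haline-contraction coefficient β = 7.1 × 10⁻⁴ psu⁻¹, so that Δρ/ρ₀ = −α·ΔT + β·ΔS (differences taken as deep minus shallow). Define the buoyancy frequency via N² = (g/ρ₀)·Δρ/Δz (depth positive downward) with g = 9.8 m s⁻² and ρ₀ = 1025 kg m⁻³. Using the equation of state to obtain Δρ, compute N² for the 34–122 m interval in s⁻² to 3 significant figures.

3.89 × 10⁻⁵ s⁻²

ΔT = +0.5 K, ΔS = +0.64 psu (deep − shallow).
Δρ/ρ₀ = −αΔT + βΔS = -1.05 × 10⁻⁴ + 4.544 × 10⁻⁴ = 3.494 × 10⁻⁴, so Δρ ≈ 0.3581 kg m⁻³.
N² = (g/ρ₀)·Δρ/Δz = g·(Δρ/ρ₀)/Δz = 9.8 × 3.494 × 10⁻⁴ / 88 = 3.8910 × 10⁻⁵ s⁻² ≈ 3.89 × 10⁻⁵ s⁻².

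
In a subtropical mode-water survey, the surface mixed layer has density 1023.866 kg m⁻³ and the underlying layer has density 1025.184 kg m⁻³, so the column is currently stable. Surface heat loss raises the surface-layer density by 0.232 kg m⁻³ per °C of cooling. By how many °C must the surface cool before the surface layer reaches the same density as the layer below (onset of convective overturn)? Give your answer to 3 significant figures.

5.68 °C

Density deficit of the surface layer: 1025.184 − 1023.866 = 1.318 kg m⁻³.
Required change = 1.318 / 0.232 = 5.68 °C.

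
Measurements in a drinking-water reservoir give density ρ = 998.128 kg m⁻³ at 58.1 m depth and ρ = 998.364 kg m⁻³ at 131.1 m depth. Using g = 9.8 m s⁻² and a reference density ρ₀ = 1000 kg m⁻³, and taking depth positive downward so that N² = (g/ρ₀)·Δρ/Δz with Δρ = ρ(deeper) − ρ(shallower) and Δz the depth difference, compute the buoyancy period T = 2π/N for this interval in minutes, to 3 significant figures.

18.6 min

Δρ = 998.364 − 998.128 = 0.236 kg m⁻³ over Δz = 131.1 − 58.1 = 73 m.
N² = (9.8/1000) × (0.236/73) = 3.1682 × 10⁻⁵ s⁻².
N = √(3.1682 × 10⁻⁵) = 5.6287 × 10⁻³ rad s⁻¹, so T = 2π/N = 1.1163 × 10³ s = 18.605 min ≈ 18.6 min.
A positive N² confirms static stability across the interval.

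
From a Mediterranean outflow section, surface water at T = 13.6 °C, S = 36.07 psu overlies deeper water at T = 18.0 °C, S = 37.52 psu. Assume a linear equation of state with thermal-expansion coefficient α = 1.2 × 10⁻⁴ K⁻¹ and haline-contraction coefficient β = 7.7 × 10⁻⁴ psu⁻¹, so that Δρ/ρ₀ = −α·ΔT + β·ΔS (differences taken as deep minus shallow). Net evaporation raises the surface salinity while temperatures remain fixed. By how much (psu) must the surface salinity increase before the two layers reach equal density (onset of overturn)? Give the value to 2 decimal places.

Neutral buoyancy requires −α(T_deep − T_surf) + β(S_deep − S_surf′) = 0.
S_surf′ = S_deep − (α/β)·ΔT = 37.52 − (1.2 × 10⁻⁴/7.7 × 10⁻⁴)·(+4.4) = 36.8343 psu.
Increase required: 36.8343 − 36.07 = 0.7643 psu.

0.76 psu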